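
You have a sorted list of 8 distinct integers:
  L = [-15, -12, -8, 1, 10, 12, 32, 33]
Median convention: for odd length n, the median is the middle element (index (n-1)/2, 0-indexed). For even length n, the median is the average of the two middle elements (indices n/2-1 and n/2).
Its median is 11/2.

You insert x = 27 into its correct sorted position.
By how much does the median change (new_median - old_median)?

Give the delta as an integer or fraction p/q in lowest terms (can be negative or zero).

Answer: 9/2

Derivation:
Old median = 11/2
After inserting x = 27: new sorted = [-15, -12, -8, 1, 10, 12, 27, 32, 33]
New median = 10
Delta = 10 - 11/2 = 9/2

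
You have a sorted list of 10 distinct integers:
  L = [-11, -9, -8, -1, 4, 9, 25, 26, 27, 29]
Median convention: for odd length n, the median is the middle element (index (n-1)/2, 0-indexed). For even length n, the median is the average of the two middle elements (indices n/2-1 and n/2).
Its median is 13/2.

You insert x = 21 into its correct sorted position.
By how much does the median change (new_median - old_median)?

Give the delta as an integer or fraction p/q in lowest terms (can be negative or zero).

Old median = 13/2
After inserting x = 21: new sorted = [-11, -9, -8, -1, 4, 9, 21, 25, 26, 27, 29]
New median = 9
Delta = 9 - 13/2 = 5/2

Answer: 5/2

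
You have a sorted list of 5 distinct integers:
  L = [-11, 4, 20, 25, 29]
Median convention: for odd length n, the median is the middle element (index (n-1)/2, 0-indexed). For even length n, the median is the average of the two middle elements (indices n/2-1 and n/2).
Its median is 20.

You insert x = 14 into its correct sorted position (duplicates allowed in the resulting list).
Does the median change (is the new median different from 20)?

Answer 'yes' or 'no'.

Old median = 20
Insert x = 14
New median = 17
Changed? yes

Answer: yes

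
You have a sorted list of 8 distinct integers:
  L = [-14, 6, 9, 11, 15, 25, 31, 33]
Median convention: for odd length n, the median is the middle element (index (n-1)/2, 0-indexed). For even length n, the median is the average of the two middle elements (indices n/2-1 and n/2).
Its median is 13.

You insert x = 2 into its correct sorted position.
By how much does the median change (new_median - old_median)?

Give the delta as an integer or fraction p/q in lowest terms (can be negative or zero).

Answer: -2

Derivation:
Old median = 13
After inserting x = 2: new sorted = [-14, 2, 6, 9, 11, 15, 25, 31, 33]
New median = 11
Delta = 11 - 13 = -2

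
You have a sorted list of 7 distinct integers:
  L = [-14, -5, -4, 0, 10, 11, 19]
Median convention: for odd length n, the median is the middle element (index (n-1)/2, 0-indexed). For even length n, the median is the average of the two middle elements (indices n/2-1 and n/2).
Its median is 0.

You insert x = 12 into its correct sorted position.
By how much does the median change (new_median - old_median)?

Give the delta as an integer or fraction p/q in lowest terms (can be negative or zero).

Answer: 5

Derivation:
Old median = 0
After inserting x = 12: new sorted = [-14, -5, -4, 0, 10, 11, 12, 19]
New median = 5
Delta = 5 - 0 = 5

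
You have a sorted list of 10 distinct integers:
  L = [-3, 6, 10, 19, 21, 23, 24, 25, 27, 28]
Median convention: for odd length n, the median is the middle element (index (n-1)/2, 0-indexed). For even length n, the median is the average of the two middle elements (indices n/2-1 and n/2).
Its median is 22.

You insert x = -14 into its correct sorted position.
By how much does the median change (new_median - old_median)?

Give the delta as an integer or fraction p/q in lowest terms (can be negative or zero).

Answer: -1

Derivation:
Old median = 22
After inserting x = -14: new sorted = [-14, -3, 6, 10, 19, 21, 23, 24, 25, 27, 28]
New median = 21
Delta = 21 - 22 = -1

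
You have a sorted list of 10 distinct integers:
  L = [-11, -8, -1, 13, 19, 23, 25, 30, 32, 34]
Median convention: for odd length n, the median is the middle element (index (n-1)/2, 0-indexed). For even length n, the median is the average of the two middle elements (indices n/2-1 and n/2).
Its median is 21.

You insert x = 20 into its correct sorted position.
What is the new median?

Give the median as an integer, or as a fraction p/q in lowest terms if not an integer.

Answer: 20

Derivation:
Old list (sorted, length 10): [-11, -8, -1, 13, 19, 23, 25, 30, 32, 34]
Old median = 21
Insert x = 20
Old length even (10). Middle pair: indices 4,5 = 19,23.
New length odd (11). New median = single middle element.
x = 20: 5 elements are < x, 5 elements are > x.
New sorted list: [-11, -8, -1, 13, 19, 20, 23, 25, 30, 32, 34]
New median = 20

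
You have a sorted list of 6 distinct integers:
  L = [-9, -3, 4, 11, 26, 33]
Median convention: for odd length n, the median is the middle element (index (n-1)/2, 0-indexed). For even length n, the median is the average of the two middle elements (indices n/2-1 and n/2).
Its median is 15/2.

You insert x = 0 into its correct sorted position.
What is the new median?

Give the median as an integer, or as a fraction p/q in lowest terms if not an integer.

Old list (sorted, length 6): [-9, -3, 4, 11, 26, 33]
Old median = 15/2
Insert x = 0
Old length even (6). Middle pair: indices 2,3 = 4,11.
New length odd (7). New median = single middle element.
x = 0: 2 elements are < x, 4 elements are > x.
New sorted list: [-9, -3, 0, 4, 11, 26, 33]
New median = 4

Answer: 4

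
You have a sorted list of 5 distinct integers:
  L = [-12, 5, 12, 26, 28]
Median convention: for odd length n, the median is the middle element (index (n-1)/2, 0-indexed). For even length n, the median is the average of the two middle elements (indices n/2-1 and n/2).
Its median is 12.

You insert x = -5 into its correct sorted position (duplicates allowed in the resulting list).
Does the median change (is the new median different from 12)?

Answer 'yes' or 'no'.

Answer: yes

Derivation:
Old median = 12
Insert x = -5
New median = 17/2
Changed? yes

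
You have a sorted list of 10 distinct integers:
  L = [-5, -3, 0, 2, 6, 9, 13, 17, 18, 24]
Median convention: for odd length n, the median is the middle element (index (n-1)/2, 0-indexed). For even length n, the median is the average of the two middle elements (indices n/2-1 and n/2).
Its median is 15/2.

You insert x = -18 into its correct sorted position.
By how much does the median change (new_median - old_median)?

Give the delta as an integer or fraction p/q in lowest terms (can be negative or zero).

Old median = 15/2
After inserting x = -18: new sorted = [-18, -5, -3, 0, 2, 6, 9, 13, 17, 18, 24]
New median = 6
Delta = 6 - 15/2 = -3/2

Answer: -3/2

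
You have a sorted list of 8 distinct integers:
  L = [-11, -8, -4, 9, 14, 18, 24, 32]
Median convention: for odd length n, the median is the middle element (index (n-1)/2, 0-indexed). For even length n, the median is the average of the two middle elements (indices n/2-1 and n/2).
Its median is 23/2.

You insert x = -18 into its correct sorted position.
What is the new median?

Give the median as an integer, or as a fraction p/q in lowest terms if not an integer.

Answer: 9

Derivation:
Old list (sorted, length 8): [-11, -8, -4, 9, 14, 18, 24, 32]
Old median = 23/2
Insert x = -18
Old length even (8). Middle pair: indices 3,4 = 9,14.
New length odd (9). New median = single middle element.
x = -18: 0 elements are < x, 8 elements are > x.
New sorted list: [-18, -11, -8, -4, 9, 14, 18, 24, 32]
New median = 9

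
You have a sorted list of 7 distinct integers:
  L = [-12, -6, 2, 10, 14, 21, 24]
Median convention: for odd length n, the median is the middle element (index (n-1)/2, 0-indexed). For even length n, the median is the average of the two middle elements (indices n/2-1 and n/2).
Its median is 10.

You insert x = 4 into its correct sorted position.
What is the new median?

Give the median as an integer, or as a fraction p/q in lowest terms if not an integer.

Old list (sorted, length 7): [-12, -6, 2, 10, 14, 21, 24]
Old median = 10
Insert x = 4
Old length odd (7). Middle was index 3 = 10.
New length even (8). New median = avg of two middle elements.
x = 4: 3 elements are < x, 4 elements are > x.
New sorted list: [-12, -6, 2, 4, 10, 14, 21, 24]
New median = 7

Answer: 7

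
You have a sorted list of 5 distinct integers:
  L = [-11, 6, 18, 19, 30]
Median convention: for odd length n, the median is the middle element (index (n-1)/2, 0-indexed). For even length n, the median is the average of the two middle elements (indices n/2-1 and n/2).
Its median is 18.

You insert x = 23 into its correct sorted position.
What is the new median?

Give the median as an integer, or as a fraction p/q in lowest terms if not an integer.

Old list (sorted, length 5): [-11, 6, 18, 19, 30]
Old median = 18
Insert x = 23
Old length odd (5). Middle was index 2 = 18.
New length even (6). New median = avg of two middle elements.
x = 23: 4 elements are < x, 1 elements are > x.
New sorted list: [-11, 6, 18, 19, 23, 30]
New median = 37/2

Answer: 37/2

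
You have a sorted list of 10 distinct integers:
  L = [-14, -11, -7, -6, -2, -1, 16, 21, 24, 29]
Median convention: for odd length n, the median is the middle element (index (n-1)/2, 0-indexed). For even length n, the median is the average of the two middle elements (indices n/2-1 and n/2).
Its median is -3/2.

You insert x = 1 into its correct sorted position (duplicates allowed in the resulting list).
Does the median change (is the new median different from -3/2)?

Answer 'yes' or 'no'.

Answer: yes

Derivation:
Old median = -3/2
Insert x = 1
New median = -1
Changed? yes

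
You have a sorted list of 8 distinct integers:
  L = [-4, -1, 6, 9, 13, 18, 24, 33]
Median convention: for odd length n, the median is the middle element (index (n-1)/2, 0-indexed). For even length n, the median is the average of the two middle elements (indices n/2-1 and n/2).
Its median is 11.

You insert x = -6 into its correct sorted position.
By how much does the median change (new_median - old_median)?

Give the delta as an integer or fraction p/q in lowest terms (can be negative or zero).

Answer: -2

Derivation:
Old median = 11
After inserting x = -6: new sorted = [-6, -4, -1, 6, 9, 13, 18, 24, 33]
New median = 9
Delta = 9 - 11 = -2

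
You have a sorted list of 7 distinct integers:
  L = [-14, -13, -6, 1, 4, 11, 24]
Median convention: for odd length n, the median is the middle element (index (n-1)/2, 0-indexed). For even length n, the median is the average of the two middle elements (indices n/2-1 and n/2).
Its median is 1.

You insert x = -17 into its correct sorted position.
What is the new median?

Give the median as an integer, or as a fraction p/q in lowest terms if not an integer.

Old list (sorted, length 7): [-14, -13, -6, 1, 4, 11, 24]
Old median = 1
Insert x = -17
Old length odd (7). Middle was index 3 = 1.
New length even (8). New median = avg of two middle elements.
x = -17: 0 elements are < x, 7 elements are > x.
New sorted list: [-17, -14, -13, -6, 1, 4, 11, 24]
New median = -5/2

Answer: -5/2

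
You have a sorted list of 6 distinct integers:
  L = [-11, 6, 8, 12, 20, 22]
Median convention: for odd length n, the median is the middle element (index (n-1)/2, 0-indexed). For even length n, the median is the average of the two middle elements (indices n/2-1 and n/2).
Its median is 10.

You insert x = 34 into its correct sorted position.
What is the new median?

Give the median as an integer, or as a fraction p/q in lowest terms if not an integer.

Answer: 12

Derivation:
Old list (sorted, length 6): [-11, 6, 8, 12, 20, 22]
Old median = 10
Insert x = 34
Old length even (6). Middle pair: indices 2,3 = 8,12.
New length odd (7). New median = single middle element.
x = 34: 6 elements are < x, 0 elements are > x.
New sorted list: [-11, 6, 8, 12, 20, 22, 34]
New median = 12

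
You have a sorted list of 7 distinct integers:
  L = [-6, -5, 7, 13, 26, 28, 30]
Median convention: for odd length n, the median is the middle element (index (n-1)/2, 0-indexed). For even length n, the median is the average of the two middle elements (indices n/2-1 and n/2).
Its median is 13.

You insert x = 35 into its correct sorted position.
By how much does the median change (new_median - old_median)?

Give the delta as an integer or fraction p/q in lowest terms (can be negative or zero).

Answer: 13/2

Derivation:
Old median = 13
After inserting x = 35: new sorted = [-6, -5, 7, 13, 26, 28, 30, 35]
New median = 39/2
Delta = 39/2 - 13 = 13/2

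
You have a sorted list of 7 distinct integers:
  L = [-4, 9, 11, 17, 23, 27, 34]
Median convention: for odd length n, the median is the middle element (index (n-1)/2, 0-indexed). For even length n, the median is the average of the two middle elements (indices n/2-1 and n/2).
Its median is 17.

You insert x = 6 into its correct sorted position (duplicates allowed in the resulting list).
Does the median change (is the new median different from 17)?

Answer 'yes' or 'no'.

Old median = 17
Insert x = 6
New median = 14
Changed? yes

Answer: yes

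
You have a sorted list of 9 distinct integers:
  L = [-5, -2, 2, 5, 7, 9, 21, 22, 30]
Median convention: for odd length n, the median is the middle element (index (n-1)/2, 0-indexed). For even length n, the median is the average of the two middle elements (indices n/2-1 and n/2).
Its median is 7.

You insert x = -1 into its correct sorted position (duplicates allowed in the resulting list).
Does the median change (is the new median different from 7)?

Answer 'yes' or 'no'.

Old median = 7
Insert x = -1
New median = 6
Changed? yes

Answer: yes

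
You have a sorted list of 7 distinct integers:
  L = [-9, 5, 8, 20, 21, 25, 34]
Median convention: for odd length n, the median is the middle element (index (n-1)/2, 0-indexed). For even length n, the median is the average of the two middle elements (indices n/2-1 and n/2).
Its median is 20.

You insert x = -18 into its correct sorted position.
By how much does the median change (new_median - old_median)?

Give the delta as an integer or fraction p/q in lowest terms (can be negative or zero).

Old median = 20
After inserting x = -18: new sorted = [-18, -9, 5, 8, 20, 21, 25, 34]
New median = 14
Delta = 14 - 20 = -6

Answer: -6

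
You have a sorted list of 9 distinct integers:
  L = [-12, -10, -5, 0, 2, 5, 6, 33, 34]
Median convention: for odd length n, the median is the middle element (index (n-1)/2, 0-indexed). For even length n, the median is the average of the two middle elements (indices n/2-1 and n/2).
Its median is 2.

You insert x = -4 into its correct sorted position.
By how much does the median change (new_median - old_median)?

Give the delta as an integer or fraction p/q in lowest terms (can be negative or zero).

Answer: -1

Derivation:
Old median = 2
After inserting x = -4: new sorted = [-12, -10, -5, -4, 0, 2, 5, 6, 33, 34]
New median = 1
Delta = 1 - 2 = -1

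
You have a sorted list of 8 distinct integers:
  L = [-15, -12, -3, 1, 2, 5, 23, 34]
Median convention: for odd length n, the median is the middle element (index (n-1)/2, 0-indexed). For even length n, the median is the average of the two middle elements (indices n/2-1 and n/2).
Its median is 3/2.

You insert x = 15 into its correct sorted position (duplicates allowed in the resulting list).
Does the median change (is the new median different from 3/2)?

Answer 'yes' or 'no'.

Old median = 3/2
Insert x = 15
New median = 2
Changed? yes

Answer: yes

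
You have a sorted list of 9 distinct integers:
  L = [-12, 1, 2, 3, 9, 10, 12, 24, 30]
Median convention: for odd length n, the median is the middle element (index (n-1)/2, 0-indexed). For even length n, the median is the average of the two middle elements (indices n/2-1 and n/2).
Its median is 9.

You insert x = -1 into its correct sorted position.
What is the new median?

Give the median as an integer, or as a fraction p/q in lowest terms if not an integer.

Answer: 6

Derivation:
Old list (sorted, length 9): [-12, 1, 2, 3, 9, 10, 12, 24, 30]
Old median = 9
Insert x = -1
Old length odd (9). Middle was index 4 = 9.
New length even (10). New median = avg of two middle elements.
x = -1: 1 elements are < x, 8 elements are > x.
New sorted list: [-12, -1, 1, 2, 3, 9, 10, 12, 24, 30]
New median = 6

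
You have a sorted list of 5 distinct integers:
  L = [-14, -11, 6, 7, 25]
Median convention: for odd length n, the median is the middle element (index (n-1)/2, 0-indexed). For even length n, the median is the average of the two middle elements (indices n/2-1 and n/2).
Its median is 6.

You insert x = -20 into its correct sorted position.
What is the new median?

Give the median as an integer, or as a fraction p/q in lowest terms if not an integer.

Old list (sorted, length 5): [-14, -11, 6, 7, 25]
Old median = 6
Insert x = -20
Old length odd (5). Middle was index 2 = 6.
New length even (6). New median = avg of two middle elements.
x = -20: 0 elements are < x, 5 elements are > x.
New sorted list: [-20, -14, -11, 6, 7, 25]
New median = -5/2

Answer: -5/2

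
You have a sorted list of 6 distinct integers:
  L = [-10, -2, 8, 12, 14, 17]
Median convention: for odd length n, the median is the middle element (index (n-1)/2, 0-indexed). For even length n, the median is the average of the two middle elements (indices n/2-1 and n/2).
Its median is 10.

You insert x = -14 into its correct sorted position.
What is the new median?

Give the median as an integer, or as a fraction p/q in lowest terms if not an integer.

Old list (sorted, length 6): [-10, -2, 8, 12, 14, 17]
Old median = 10
Insert x = -14
Old length even (6). Middle pair: indices 2,3 = 8,12.
New length odd (7). New median = single middle element.
x = -14: 0 elements are < x, 6 elements are > x.
New sorted list: [-14, -10, -2, 8, 12, 14, 17]
New median = 8

Answer: 8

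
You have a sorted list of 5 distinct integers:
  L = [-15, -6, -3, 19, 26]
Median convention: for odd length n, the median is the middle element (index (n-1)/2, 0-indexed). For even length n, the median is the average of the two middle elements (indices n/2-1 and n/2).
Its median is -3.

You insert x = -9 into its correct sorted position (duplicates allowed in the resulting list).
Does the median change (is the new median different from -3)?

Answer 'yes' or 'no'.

Old median = -3
Insert x = -9
New median = -9/2
Changed? yes

Answer: yes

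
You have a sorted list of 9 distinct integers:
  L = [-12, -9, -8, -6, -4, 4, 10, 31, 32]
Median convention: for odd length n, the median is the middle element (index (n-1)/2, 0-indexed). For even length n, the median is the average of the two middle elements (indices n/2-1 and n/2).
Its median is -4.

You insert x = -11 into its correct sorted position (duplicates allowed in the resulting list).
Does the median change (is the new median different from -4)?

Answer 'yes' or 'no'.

Answer: yes

Derivation:
Old median = -4
Insert x = -11
New median = -5
Changed? yes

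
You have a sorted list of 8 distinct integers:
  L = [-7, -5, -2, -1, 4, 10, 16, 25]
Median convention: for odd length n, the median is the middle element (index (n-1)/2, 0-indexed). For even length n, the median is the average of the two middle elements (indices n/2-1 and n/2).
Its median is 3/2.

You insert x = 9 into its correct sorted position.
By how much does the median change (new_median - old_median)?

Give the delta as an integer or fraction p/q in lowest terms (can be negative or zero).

Answer: 5/2

Derivation:
Old median = 3/2
After inserting x = 9: new sorted = [-7, -5, -2, -1, 4, 9, 10, 16, 25]
New median = 4
Delta = 4 - 3/2 = 5/2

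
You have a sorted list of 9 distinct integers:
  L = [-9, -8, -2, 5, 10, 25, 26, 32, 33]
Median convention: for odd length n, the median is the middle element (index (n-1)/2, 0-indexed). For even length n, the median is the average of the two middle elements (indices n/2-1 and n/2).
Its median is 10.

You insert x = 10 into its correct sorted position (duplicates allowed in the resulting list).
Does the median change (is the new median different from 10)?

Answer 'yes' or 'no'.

Old median = 10
Insert x = 10
New median = 10
Changed? no

Answer: no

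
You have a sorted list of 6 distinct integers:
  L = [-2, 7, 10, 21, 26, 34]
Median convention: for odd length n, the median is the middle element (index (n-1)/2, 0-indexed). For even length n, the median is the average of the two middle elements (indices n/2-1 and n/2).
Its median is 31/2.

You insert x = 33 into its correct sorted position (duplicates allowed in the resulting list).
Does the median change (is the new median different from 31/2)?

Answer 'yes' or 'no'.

Old median = 31/2
Insert x = 33
New median = 21
Changed? yes

Answer: yes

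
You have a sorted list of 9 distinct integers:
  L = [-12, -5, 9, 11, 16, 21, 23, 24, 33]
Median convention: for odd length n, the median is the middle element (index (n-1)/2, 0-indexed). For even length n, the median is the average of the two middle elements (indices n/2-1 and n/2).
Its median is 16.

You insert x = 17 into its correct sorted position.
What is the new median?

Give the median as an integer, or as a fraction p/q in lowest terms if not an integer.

Old list (sorted, length 9): [-12, -5, 9, 11, 16, 21, 23, 24, 33]
Old median = 16
Insert x = 17
Old length odd (9). Middle was index 4 = 16.
New length even (10). New median = avg of two middle elements.
x = 17: 5 elements are < x, 4 elements are > x.
New sorted list: [-12, -5, 9, 11, 16, 17, 21, 23, 24, 33]
New median = 33/2

Answer: 33/2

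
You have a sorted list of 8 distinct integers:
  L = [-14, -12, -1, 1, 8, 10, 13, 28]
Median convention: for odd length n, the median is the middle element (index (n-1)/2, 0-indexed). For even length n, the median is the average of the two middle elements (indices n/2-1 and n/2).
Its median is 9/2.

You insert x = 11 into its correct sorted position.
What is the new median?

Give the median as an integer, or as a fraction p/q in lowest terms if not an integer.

Answer: 8

Derivation:
Old list (sorted, length 8): [-14, -12, -1, 1, 8, 10, 13, 28]
Old median = 9/2
Insert x = 11
Old length even (8). Middle pair: indices 3,4 = 1,8.
New length odd (9). New median = single middle element.
x = 11: 6 elements are < x, 2 elements are > x.
New sorted list: [-14, -12, -1, 1, 8, 10, 11, 13, 28]
New median = 8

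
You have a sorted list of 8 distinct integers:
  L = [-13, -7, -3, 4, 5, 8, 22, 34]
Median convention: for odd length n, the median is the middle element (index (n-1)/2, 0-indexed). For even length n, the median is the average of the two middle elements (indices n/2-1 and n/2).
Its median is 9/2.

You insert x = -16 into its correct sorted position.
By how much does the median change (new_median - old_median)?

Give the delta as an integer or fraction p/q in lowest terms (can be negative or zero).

Old median = 9/2
After inserting x = -16: new sorted = [-16, -13, -7, -3, 4, 5, 8, 22, 34]
New median = 4
Delta = 4 - 9/2 = -1/2

Answer: -1/2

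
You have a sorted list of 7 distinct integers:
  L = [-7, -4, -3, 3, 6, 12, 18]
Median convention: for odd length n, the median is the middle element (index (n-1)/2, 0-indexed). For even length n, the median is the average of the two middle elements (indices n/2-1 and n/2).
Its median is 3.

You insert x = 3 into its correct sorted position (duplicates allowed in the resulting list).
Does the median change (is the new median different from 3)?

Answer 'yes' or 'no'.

Old median = 3
Insert x = 3
New median = 3
Changed? no

Answer: no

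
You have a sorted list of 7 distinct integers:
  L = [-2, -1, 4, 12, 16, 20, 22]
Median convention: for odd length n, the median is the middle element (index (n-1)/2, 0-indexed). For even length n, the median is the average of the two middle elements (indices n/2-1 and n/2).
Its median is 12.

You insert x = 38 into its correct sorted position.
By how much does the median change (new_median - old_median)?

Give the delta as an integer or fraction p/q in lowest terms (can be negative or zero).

Old median = 12
After inserting x = 38: new sorted = [-2, -1, 4, 12, 16, 20, 22, 38]
New median = 14
Delta = 14 - 12 = 2

Answer: 2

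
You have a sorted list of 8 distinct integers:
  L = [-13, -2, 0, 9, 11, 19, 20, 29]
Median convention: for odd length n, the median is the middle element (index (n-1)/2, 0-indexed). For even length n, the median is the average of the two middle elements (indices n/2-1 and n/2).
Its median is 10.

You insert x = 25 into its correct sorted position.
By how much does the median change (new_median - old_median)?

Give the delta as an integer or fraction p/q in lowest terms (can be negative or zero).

Answer: 1

Derivation:
Old median = 10
After inserting x = 25: new sorted = [-13, -2, 0, 9, 11, 19, 20, 25, 29]
New median = 11
Delta = 11 - 10 = 1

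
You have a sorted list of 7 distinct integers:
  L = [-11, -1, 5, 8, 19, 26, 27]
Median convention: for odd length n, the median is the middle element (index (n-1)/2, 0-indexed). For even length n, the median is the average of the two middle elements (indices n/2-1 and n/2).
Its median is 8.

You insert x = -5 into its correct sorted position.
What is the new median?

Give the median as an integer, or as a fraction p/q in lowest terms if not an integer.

Old list (sorted, length 7): [-11, -1, 5, 8, 19, 26, 27]
Old median = 8
Insert x = -5
Old length odd (7). Middle was index 3 = 8.
New length even (8). New median = avg of two middle elements.
x = -5: 1 elements are < x, 6 elements are > x.
New sorted list: [-11, -5, -1, 5, 8, 19, 26, 27]
New median = 13/2

Answer: 13/2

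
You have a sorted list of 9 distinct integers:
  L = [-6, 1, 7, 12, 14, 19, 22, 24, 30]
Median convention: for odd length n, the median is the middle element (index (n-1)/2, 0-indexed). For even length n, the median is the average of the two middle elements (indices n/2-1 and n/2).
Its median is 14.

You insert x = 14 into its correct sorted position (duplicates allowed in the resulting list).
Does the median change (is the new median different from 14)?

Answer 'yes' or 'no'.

Answer: no

Derivation:
Old median = 14
Insert x = 14
New median = 14
Changed? no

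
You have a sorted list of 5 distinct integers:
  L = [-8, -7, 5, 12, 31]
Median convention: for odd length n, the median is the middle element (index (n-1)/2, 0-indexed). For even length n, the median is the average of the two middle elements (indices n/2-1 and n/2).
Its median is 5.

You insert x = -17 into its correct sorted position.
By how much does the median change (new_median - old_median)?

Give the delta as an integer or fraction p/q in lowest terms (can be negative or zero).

Answer: -6

Derivation:
Old median = 5
After inserting x = -17: new sorted = [-17, -8, -7, 5, 12, 31]
New median = -1
Delta = -1 - 5 = -6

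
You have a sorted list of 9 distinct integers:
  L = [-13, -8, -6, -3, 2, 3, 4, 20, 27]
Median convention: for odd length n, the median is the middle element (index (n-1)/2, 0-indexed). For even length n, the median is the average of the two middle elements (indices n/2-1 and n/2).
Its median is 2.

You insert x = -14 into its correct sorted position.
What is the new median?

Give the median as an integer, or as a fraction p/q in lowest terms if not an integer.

Old list (sorted, length 9): [-13, -8, -6, -3, 2, 3, 4, 20, 27]
Old median = 2
Insert x = -14
Old length odd (9). Middle was index 4 = 2.
New length even (10). New median = avg of two middle elements.
x = -14: 0 elements are < x, 9 elements are > x.
New sorted list: [-14, -13, -8, -6, -3, 2, 3, 4, 20, 27]
New median = -1/2

Answer: -1/2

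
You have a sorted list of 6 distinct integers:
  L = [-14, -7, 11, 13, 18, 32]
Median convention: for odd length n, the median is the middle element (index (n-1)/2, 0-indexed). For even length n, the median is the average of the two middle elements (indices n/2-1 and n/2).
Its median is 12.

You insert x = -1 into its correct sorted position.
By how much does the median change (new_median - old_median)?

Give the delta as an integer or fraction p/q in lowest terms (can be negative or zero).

Answer: -1

Derivation:
Old median = 12
After inserting x = -1: new sorted = [-14, -7, -1, 11, 13, 18, 32]
New median = 11
Delta = 11 - 12 = -1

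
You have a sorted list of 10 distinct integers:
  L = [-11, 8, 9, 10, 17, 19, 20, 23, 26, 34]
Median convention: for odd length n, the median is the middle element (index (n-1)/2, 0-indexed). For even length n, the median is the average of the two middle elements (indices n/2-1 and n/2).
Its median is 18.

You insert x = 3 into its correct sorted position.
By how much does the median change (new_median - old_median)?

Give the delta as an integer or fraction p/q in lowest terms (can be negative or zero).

Answer: -1

Derivation:
Old median = 18
After inserting x = 3: new sorted = [-11, 3, 8, 9, 10, 17, 19, 20, 23, 26, 34]
New median = 17
Delta = 17 - 18 = -1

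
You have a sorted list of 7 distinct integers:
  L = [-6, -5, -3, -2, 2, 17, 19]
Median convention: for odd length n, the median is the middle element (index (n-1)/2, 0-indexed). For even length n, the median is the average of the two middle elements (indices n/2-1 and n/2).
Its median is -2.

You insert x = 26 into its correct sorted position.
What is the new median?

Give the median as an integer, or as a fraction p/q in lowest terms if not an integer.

Answer: 0

Derivation:
Old list (sorted, length 7): [-6, -5, -3, -2, 2, 17, 19]
Old median = -2
Insert x = 26
Old length odd (7). Middle was index 3 = -2.
New length even (8). New median = avg of two middle elements.
x = 26: 7 elements are < x, 0 elements are > x.
New sorted list: [-6, -5, -3, -2, 2, 17, 19, 26]
New median = 0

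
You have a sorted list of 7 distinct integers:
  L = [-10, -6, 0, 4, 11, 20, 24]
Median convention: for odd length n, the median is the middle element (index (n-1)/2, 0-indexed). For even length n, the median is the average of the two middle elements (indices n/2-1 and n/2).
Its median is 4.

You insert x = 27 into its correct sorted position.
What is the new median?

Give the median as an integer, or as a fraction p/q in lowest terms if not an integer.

Answer: 15/2

Derivation:
Old list (sorted, length 7): [-10, -6, 0, 4, 11, 20, 24]
Old median = 4
Insert x = 27
Old length odd (7). Middle was index 3 = 4.
New length even (8). New median = avg of two middle elements.
x = 27: 7 elements are < x, 0 elements are > x.
New sorted list: [-10, -6, 0, 4, 11, 20, 24, 27]
New median = 15/2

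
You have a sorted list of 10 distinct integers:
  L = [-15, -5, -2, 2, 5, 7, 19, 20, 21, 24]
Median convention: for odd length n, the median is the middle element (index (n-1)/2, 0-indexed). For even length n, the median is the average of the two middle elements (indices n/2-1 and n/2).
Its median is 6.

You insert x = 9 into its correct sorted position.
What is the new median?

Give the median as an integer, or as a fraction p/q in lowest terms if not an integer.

Answer: 7

Derivation:
Old list (sorted, length 10): [-15, -5, -2, 2, 5, 7, 19, 20, 21, 24]
Old median = 6
Insert x = 9
Old length even (10). Middle pair: indices 4,5 = 5,7.
New length odd (11). New median = single middle element.
x = 9: 6 elements are < x, 4 elements are > x.
New sorted list: [-15, -5, -2, 2, 5, 7, 9, 19, 20, 21, 24]
New median = 7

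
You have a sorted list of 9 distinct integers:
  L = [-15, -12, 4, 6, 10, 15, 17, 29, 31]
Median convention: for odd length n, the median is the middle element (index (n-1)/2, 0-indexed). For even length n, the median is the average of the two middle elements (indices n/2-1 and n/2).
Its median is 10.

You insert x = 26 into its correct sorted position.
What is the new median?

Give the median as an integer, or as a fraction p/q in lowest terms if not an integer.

Answer: 25/2

Derivation:
Old list (sorted, length 9): [-15, -12, 4, 6, 10, 15, 17, 29, 31]
Old median = 10
Insert x = 26
Old length odd (9). Middle was index 4 = 10.
New length even (10). New median = avg of two middle elements.
x = 26: 7 elements are < x, 2 elements are > x.
New sorted list: [-15, -12, 4, 6, 10, 15, 17, 26, 29, 31]
New median = 25/2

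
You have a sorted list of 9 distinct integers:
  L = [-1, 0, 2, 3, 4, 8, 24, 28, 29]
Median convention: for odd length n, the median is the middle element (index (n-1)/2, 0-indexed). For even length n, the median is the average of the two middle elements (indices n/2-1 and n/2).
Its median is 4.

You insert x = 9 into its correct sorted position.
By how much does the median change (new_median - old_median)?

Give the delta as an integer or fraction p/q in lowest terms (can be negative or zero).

Answer: 2

Derivation:
Old median = 4
After inserting x = 9: new sorted = [-1, 0, 2, 3, 4, 8, 9, 24, 28, 29]
New median = 6
Delta = 6 - 4 = 2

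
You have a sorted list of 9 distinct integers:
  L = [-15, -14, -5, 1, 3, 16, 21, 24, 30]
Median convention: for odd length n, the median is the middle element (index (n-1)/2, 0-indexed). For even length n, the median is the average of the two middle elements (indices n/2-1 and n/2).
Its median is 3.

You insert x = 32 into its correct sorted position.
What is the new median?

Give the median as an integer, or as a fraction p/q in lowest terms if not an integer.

Answer: 19/2

Derivation:
Old list (sorted, length 9): [-15, -14, -5, 1, 3, 16, 21, 24, 30]
Old median = 3
Insert x = 32
Old length odd (9). Middle was index 4 = 3.
New length even (10). New median = avg of two middle elements.
x = 32: 9 elements are < x, 0 elements are > x.
New sorted list: [-15, -14, -5, 1, 3, 16, 21, 24, 30, 32]
New median = 19/2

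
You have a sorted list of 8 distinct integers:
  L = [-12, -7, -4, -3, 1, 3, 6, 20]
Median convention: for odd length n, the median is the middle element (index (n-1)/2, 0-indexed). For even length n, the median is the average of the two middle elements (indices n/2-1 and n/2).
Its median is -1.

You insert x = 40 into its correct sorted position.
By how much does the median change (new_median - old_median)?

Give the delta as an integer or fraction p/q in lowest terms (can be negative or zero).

Answer: 2

Derivation:
Old median = -1
After inserting x = 40: new sorted = [-12, -7, -4, -3, 1, 3, 6, 20, 40]
New median = 1
Delta = 1 - -1 = 2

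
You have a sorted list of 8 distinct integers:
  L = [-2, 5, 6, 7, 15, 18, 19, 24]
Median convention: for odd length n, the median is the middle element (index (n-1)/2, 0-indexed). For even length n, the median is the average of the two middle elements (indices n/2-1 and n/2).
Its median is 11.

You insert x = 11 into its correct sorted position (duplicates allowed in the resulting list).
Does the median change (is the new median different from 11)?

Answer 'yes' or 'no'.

Old median = 11
Insert x = 11
New median = 11
Changed? no

Answer: no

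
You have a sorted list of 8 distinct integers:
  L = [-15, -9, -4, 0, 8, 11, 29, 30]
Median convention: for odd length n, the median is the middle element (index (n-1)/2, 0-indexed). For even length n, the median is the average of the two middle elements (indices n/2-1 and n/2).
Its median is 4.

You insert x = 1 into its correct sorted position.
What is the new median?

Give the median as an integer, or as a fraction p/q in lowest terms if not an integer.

Old list (sorted, length 8): [-15, -9, -4, 0, 8, 11, 29, 30]
Old median = 4
Insert x = 1
Old length even (8). Middle pair: indices 3,4 = 0,8.
New length odd (9). New median = single middle element.
x = 1: 4 elements are < x, 4 elements are > x.
New sorted list: [-15, -9, -4, 0, 1, 8, 11, 29, 30]
New median = 1

Answer: 1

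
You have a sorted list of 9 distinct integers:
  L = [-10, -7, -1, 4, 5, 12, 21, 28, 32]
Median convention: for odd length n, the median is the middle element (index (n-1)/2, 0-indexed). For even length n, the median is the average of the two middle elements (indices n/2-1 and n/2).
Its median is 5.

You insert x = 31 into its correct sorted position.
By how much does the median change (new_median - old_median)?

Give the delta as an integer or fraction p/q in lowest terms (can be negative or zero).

Old median = 5
After inserting x = 31: new sorted = [-10, -7, -1, 4, 5, 12, 21, 28, 31, 32]
New median = 17/2
Delta = 17/2 - 5 = 7/2

Answer: 7/2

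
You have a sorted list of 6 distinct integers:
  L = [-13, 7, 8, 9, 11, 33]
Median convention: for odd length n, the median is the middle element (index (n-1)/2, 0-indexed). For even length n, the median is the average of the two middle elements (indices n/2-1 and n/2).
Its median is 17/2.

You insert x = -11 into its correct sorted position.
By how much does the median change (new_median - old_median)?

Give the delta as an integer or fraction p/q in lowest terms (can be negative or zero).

Old median = 17/2
After inserting x = -11: new sorted = [-13, -11, 7, 8, 9, 11, 33]
New median = 8
Delta = 8 - 17/2 = -1/2

Answer: -1/2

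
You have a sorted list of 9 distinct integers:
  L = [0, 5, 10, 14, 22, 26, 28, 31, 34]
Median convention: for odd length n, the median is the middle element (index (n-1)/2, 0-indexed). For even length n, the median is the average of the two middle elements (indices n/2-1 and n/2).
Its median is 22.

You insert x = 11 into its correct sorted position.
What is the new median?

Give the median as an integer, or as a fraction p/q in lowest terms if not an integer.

Old list (sorted, length 9): [0, 5, 10, 14, 22, 26, 28, 31, 34]
Old median = 22
Insert x = 11
Old length odd (9). Middle was index 4 = 22.
New length even (10). New median = avg of two middle elements.
x = 11: 3 elements are < x, 6 elements are > x.
New sorted list: [0, 5, 10, 11, 14, 22, 26, 28, 31, 34]
New median = 18

Answer: 18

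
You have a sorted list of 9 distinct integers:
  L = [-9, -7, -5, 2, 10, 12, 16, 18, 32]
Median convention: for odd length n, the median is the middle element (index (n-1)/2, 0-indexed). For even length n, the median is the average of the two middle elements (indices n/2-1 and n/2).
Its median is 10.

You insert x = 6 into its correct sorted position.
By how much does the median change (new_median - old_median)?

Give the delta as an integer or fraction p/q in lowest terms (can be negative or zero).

Old median = 10
After inserting x = 6: new sorted = [-9, -7, -5, 2, 6, 10, 12, 16, 18, 32]
New median = 8
Delta = 8 - 10 = -2

Answer: -2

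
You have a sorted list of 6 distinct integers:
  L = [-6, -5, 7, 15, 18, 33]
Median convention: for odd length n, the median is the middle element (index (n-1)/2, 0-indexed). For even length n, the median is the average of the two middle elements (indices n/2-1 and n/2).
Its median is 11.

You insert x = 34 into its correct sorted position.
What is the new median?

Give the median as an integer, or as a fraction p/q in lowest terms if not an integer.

Answer: 15

Derivation:
Old list (sorted, length 6): [-6, -5, 7, 15, 18, 33]
Old median = 11
Insert x = 34
Old length even (6). Middle pair: indices 2,3 = 7,15.
New length odd (7). New median = single middle element.
x = 34: 6 elements are < x, 0 elements are > x.
New sorted list: [-6, -5, 7, 15, 18, 33, 34]
New median = 15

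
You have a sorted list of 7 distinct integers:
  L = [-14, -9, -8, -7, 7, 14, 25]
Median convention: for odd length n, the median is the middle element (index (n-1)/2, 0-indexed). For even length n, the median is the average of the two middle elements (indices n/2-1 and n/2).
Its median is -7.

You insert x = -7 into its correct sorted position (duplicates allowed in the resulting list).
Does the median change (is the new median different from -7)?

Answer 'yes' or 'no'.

Old median = -7
Insert x = -7
New median = -7
Changed? no

Answer: no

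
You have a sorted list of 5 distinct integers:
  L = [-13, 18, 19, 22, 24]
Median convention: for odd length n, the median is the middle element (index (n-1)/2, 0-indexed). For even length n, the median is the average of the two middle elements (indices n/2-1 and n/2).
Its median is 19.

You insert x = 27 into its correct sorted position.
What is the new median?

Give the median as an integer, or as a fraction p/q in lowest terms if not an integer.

Answer: 41/2

Derivation:
Old list (sorted, length 5): [-13, 18, 19, 22, 24]
Old median = 19
Insert x = 27
Old length odd (5). Middle was index 2 = 19.
New length even (6). New median = avg of two middle elements.
x = 27: 5 elements are < x, 0 elements are > x.
New sorted list: [-13, 18, 19, 22, 24, 27]
New median = 41/2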